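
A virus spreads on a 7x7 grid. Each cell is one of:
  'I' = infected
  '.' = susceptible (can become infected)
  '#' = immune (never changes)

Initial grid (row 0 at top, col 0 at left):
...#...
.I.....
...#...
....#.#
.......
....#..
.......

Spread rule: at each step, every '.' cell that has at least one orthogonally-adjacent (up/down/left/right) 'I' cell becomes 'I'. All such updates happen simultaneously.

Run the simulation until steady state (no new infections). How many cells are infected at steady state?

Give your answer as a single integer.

Step 0 (initial): 1 infected
Step 1: +4 new -> 5 infected
Step 2: +6 new -> 11 infected
Step 3: +4 new -> 15 infected
Step 4: +7 new -> 22 infected
Step 5: +7 new -> 29 infected
Step 6: +7 new -> 36 infected
Step 7: +2 new -> 38 infected
Step 8: +3 new -> 41 infected
Step 9: +2 new -> 43 infected
Step 10: +1 new -> 44 infected
Step 11: +0 new -> 44 infected

Answer: 44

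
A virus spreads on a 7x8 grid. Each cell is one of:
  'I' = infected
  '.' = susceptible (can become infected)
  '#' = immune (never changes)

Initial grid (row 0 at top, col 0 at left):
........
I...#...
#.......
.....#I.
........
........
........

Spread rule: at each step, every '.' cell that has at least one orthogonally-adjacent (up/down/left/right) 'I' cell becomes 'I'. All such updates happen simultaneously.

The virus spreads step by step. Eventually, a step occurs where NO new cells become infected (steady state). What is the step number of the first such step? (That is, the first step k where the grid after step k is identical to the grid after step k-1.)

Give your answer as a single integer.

Answer: 8

Derivation:
Step 0 (initial): 2 infected
Step 1: +5 new -> 7 infected
Step 2: +9 new -> 16 infected
Step 3: +12 new -> 28 infected
Step 4: +12 new -> 40 infected
Step 5: +7 new -> 47 infected
Step 6: +4 new -> 51 infected
Step 7: +2 new -> 53 infected
Step 8: +0 new -> 53 infected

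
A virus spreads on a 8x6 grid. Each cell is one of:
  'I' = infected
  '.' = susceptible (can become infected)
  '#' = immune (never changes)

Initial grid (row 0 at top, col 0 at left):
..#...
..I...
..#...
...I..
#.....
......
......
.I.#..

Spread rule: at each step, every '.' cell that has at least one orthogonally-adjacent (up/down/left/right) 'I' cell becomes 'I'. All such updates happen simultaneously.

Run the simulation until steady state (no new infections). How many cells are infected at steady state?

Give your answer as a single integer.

Step 0 (initial): 3 infected
Step 1: +9 new -> 12 infected
Step 2: +14 new -> 26 infected
Step 3: +12 new -> 38 infected
Step 4: +3 new -> 41 infected
Step 5: +2 new -> 43 infected
Step 6: +1 new -> 44 infected
Step 7: +0 new -> 44 infected

Answer: 44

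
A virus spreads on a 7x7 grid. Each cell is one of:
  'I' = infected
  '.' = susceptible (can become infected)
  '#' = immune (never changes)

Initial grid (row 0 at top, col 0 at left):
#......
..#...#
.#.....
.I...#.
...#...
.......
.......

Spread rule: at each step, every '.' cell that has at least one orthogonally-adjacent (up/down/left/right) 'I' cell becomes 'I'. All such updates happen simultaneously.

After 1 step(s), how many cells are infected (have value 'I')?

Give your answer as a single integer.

Step 0 (initial): 1 infected
Step 1: +3 new -> 4 infected

Answer: 4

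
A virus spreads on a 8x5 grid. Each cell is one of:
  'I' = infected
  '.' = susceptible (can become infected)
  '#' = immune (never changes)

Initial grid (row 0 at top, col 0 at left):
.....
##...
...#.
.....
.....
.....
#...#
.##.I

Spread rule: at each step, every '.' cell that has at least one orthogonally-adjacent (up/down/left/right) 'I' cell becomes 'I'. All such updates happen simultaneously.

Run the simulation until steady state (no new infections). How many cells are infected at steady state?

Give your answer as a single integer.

Answer: 32

Derivation:
Step 0 (initial): 1 infected
Step 1: +1 new -> 2 infected
Step 2: +1 new -> 3 infected
Step 3: +2 new -> 5 infected
Step 4: +4 new -> 9 infected
Step 5: +4 new -> 13 infected
Step 6: +4 new -> 17 infected
Step 7: +4 new -> 21 infected
Step 8: +4 new -> 25 infected
Step 9: +4 new -> 29 infected
Step 10: +2 new -> 31 infected
Step 11: +1 new -> 32 infected
Step 12: +0 new -> 32 infected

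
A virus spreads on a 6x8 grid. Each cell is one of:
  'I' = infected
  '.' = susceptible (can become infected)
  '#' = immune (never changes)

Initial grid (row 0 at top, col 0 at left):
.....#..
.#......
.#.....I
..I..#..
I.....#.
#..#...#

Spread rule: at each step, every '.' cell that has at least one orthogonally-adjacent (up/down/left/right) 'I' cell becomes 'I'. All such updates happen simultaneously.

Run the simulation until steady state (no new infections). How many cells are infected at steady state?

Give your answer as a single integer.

Step 0 (initial): 3 infected
Step 1: +9 new -> 12 infected
Step 2: +12 new -> 24 infected
Step 3: +7 new -> 31 infected
Step 4: +6 new -> 37 infected
Step 5: +2 new -> 39 infected
Step 6: +1 new -> 40 infected
Step 7: +0 new -> 40 infected

Answer: 40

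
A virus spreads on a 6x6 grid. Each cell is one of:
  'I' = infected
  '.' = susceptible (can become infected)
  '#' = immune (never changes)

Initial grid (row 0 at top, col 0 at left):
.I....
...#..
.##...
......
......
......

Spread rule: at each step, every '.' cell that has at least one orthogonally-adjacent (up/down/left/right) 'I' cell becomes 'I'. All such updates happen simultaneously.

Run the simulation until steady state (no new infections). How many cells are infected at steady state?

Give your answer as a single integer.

Answer: 33

Derivation:
Step 0 (initial): 1 infected
Step 1: +3 new -> 4 infected
Step 2: +3 new -> 7 infected
Step 3: +2 new -> 9 infected
Step 4: +3 new -> 12 infected
Step 5: +4 new -> 16 infected
Step 6: +6 new -> 22 infected
Step 7: +5 new -> 27 infected
Step 8: +4 new -> 31 infected
Step 9: +2 new -> 33 infected
Step 10: +0 new -> 33 infected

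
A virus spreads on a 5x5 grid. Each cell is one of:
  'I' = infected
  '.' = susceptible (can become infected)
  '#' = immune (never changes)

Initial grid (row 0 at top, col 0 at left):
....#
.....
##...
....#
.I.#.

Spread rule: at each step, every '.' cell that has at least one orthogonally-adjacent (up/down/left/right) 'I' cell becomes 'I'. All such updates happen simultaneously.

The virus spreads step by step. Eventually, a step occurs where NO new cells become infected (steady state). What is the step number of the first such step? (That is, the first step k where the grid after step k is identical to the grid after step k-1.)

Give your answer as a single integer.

Answer: 8

Derivation:
Step 0 (initial): 1 infected
Step 1: +3 new -> 4 infected
Step 2: +2 new -> 6 infected
Step 3: +2 new -> 8 infected
Step 4: +2 new -> 10 infected
Step 5: +4 new -> 14 infected
Step 6: +4 new -> 18 infected
Step 7: +1 new -> 19 infected
Step 8: +0 new -> 19 infected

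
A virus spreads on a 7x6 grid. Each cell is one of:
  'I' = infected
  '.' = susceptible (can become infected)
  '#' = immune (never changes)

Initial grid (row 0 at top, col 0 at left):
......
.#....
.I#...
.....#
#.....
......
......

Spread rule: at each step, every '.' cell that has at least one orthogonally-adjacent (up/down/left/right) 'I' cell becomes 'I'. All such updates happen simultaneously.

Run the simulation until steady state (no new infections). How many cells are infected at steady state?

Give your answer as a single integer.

Answer: 38

Derivation:
Step 0 (initial): 1 infected
Step 1: +2 new -> 3 infected
Step 2: +4 new -> 7 infected
Step 3: +4 new -> 11 infected
Step 4: +7 new -> 18 infected
Step 5: +7 new -> 25 infected
Step 6: +7 new -> 32 infected
Step 7: +4 new -> 36 infected
Step 8: +2 new -> 38 infected
Step 9: +0 new -> 38 infected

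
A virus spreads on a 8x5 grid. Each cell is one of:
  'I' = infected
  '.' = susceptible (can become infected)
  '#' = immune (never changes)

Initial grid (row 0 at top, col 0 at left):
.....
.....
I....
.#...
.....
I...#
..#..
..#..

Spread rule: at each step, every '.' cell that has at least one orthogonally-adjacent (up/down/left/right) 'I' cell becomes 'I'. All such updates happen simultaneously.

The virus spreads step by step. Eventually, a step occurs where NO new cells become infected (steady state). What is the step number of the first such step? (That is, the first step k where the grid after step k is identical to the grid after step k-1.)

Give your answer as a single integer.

Answer: 7

Derivation:
Step 0 (initial): 2 infected
Step 1: +6 new -> 8 infected
Step 2: +7 new -> 15 infected
Step 3: +7 new -> 22 infected
Step 4: +6 new -> 28 infected
Step 5: +6 new -> 34 infected
Step 6: +2 new -> 36 infected
Step 7: +0 new -> 36 infected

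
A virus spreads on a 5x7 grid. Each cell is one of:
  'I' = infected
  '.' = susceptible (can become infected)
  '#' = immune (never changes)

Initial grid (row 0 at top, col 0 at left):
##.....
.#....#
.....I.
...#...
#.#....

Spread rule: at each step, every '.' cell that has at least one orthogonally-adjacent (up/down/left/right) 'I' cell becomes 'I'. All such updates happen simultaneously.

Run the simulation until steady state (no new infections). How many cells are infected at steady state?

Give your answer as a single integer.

Answer: 28

Derivation:
Step 0 (initial): 1 infected
Step 1: +4 new -> 5 infected
Step 2: +6 new -> 11 infected
Step 3: +6 new -> 17 infected
Step 4: +5 new -> 22 infected
Step 5: +3 new -> 25 infected
Step 6: +3 new -> 28 infected
Step 7: +0 new -> 28 infected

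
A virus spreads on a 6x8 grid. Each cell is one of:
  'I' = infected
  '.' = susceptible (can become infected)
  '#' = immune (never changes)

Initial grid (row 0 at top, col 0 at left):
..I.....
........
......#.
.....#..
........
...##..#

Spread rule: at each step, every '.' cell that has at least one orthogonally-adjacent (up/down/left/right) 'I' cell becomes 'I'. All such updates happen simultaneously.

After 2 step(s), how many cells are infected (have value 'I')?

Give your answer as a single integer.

Answer: 9

Derivation:
Step 0 (initial): 1 infected
Step 1: +3 new -> 4 infected
Step 2: +5 new -> 9 infected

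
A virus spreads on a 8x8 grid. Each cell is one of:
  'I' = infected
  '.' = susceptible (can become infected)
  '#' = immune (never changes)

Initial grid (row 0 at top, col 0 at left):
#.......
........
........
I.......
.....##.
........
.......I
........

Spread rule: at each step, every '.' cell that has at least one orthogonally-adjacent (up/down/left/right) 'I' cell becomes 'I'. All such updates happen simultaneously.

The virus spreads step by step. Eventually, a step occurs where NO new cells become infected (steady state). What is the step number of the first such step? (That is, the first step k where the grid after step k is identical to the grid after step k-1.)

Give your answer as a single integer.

Step 0 (initial): 2 infected
Step 1: +6 new -> 8 infected
Step 2: +9 new -> 17 infected
Step 3: +10 new -> 27 infected
Step 4: +13 new -> 40 infected
Step 5: +11 new -> 51 infected
Step 6: +6 new -> 57 infected
Step 7: +3 new -> 60 infected
Step 8: +1 new -> 61 infected
Step 9: +0 new -> 61 infected

Answer: 9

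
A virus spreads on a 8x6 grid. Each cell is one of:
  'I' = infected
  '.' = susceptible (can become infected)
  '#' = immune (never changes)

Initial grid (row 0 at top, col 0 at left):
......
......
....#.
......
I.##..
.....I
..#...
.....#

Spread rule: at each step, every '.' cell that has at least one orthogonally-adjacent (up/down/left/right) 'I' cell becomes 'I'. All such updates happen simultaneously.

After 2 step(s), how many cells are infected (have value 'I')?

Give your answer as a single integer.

Answer: 16

Derivation:
Step 0 (initial): 2 infected
Step 1: +6 new -> 8 infected
Step 2: +8 new -> 16 infected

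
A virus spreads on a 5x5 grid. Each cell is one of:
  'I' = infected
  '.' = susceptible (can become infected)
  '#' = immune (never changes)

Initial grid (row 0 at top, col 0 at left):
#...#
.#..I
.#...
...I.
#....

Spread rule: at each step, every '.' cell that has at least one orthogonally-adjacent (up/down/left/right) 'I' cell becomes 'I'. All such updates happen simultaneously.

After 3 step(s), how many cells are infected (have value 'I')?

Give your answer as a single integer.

Answer: 17

Derivation:
Step 0 (initial): 2 infected
Step 1: +6 new -> 8 infected
Step 2: +6 new -> 14 infected
Step 3: +3 new -> 17 infected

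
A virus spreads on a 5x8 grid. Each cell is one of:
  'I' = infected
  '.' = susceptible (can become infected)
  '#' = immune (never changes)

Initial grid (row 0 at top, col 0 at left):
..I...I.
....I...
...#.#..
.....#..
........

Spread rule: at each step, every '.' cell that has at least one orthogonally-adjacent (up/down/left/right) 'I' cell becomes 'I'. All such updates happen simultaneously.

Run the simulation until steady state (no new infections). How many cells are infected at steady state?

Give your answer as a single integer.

Answer: 37

Derivation:
Step 0 (initial): 3 infected
Step 1: +10 new -> 13 infected
Step 2: +6 new -> 19 infected
Step 3: +7 new -> 26 infected
Step 4: +7 new -> 33 infected
Step 5: +3 new -> 36 infected
Step 6: +1 new -> 37 infected
Step 7: +0 new -> 37 infected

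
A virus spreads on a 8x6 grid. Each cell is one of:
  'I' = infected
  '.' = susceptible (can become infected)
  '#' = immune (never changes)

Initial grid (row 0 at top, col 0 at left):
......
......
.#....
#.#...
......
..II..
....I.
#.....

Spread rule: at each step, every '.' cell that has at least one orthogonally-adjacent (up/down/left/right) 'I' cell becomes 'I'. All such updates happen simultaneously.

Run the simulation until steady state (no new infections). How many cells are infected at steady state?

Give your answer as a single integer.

Step 0 (initial): 3 infected
Step 1: +8 new -> 11 infected
Step 2: +9 new -> 20 infected
Step 3: +7 new -> 27 infected
Step 4: +4 new -> 31 infected
Step 5: +4 new -> 35 infected
Step 6: +4 new -> 39 infected
Step 7: +3 new -> 42 infected
Step 8: +2 new -> 44 infected
Step 9: +0 new -> 44 infected

Answer: 44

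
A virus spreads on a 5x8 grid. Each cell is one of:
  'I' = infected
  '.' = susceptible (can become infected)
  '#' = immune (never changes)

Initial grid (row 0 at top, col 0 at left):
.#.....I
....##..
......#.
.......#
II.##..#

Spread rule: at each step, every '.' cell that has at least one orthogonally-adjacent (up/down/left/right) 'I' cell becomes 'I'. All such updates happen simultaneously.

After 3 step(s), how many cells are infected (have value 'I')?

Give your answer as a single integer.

Answer: 19

Derivation:
Step 0 (initial): 3 infected
Step 1: +5 new -> 8 infected
Step 2: +6 new -> 14 infected
Step 3: +5 new -> 19 infected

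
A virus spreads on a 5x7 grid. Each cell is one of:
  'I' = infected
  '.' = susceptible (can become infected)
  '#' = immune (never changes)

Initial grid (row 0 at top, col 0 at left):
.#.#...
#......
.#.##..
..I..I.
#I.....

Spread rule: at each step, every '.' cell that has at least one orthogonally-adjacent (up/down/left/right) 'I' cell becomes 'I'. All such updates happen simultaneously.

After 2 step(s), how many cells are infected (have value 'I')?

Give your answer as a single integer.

Answer: 18

Derivation:
Step 0 (initial): 3 infected
Step 1: +8 new -> 11 infected
Step 2: +7 new -> 18 infected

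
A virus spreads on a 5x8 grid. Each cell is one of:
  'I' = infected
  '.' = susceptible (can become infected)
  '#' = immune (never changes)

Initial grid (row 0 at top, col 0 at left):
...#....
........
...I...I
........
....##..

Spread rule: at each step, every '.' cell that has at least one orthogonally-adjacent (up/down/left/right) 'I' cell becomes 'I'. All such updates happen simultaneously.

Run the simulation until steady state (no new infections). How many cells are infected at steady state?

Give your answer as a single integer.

Answer: 37

Derivation:
Step 0 (initial): 2 infected
Step 1: +7 new -> 9 infected
Step 2: +11 new -> 20 infected
Step 3: +10 new -> 30 infected
Step 4: +5 new -> 35 infected
Step 5: +2 new -> 37 infected
Step 6: +0 new -> 37 infected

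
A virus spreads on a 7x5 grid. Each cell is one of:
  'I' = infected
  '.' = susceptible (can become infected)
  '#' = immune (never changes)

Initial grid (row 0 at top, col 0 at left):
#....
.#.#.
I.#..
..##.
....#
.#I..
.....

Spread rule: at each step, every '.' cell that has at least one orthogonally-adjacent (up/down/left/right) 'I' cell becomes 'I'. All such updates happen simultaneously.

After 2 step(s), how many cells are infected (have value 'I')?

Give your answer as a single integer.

Step 0 (initial): 2 infected
Step 1: +6 new -> 8 infected
Step 2: +7 new -> 15 infected

Answer: 15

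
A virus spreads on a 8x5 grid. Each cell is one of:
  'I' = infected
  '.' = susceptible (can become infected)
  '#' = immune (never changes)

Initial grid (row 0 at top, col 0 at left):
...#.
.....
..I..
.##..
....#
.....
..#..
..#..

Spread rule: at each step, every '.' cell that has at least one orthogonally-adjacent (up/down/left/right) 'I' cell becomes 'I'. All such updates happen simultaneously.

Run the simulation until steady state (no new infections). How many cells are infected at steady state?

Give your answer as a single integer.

Step 0 (initial): 1 infected
Step 1: +3 new -> 4 infected
Step 2: +6 new -> 10 infected
Step 3: +6 new -> 16 infected
Step 4: +5 new -> 21 infected
Step 5: +5 new -> 26 infected
Step 6: +4 new -> 30 infected
Step 7: +3 new -> 33 infected
Step 8: +1 new -> 34 infected
Step 9: +0 new -> 34 infected

Answer: 34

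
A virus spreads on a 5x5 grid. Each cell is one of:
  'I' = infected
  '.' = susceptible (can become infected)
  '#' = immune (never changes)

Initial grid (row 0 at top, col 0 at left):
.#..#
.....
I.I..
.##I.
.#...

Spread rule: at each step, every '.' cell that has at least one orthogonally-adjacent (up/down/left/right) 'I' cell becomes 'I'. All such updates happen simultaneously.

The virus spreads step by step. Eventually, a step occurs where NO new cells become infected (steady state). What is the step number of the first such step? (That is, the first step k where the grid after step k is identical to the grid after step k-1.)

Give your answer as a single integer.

Answer: 4

Derivation:
Step 0 (initial): 3 infected
Step 1: +7 new -> 10 infected
Step 2: +8 new -> 18 infected
Step 3: +2 new -> 20 infected
Step 4: +0 new -> 20 infected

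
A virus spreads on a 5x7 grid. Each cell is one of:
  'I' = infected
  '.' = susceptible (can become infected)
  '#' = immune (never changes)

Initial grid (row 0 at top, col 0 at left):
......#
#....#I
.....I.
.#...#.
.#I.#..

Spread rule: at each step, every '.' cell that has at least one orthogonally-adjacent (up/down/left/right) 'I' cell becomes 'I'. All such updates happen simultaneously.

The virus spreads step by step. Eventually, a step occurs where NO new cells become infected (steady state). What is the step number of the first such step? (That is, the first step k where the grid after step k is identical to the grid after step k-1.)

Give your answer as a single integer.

Step 0 (initial): 3 infected
Step 1: +4 new -> 7 infected
Step 2: +6 new -> 13 infected
Step 3: +5 new -> 18 infected
Step 4: +6 new -> 24 infected
Step 5: +2 new -> 26 infected
Step 6: +2 new -> 28 infected
Step 7: +0 new -> 28 infected

Answer: 7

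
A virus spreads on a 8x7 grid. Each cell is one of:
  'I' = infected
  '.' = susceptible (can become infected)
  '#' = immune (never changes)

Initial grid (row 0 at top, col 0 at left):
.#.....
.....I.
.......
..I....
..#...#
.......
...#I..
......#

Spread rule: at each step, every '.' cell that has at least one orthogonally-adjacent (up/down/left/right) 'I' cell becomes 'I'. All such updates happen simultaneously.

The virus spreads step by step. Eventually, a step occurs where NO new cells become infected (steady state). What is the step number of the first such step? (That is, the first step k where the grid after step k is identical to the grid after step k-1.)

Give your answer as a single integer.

Step 0 (initial): 3 infected
Step 1: +10 new -> 13 infected
Step 2: +19 new -> 32 infected
Step 3: +11 new -> 43 infected
Step 4: +5 new -> 48 infected
Step 5: +3 new -> 51 infected
Step 6: +0 new -> 51 infected

Answer: 6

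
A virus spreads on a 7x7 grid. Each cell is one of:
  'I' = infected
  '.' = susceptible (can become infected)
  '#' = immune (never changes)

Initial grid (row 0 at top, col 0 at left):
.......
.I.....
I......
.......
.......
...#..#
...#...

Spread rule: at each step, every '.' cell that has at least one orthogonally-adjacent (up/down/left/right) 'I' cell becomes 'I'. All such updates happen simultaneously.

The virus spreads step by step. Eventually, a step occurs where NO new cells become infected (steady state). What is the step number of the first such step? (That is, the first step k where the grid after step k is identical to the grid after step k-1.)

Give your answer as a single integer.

Answer: 11

Derivation:
Step 0 (initial): 2 infected
Step 1: +5 new -> 7 infected
Step 2: +6 new -> 13 infected
Step 3: +6 new -> 19 infected
Step 4: +7 new -> 26 infected
Step 5: +7 new -> 33 infected
Step 6: +5 new -> 38 infected
Step 7: +3 new -> 41 infected
Step 8: +3 new -> 44 infected
Step 9: +1 new -> 45 infected
Step 10: +1 new -> 46 infected
Step 11: +0 new -> 46 infected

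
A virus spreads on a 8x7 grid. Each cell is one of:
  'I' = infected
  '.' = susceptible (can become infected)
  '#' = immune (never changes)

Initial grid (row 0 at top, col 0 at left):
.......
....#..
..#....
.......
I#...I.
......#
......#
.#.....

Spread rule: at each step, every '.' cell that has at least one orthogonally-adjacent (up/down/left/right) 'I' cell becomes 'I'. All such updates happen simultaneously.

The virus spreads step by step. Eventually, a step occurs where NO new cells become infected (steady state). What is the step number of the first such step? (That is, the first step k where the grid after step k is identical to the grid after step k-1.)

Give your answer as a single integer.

Answer: 7

Derivation:
Step 0 (initial): 2 infected
Step 1: +6 new -> 8 infected
Step 2: +10 new -> 18 infected
Step 3: +14 new -> 32 infected
Step 4: +9 new -> 41 infected
Step 5: +7 new -> 48 infected
Step 6: +2 new -> 50 infected
Step 7: +0 new -> 50 infected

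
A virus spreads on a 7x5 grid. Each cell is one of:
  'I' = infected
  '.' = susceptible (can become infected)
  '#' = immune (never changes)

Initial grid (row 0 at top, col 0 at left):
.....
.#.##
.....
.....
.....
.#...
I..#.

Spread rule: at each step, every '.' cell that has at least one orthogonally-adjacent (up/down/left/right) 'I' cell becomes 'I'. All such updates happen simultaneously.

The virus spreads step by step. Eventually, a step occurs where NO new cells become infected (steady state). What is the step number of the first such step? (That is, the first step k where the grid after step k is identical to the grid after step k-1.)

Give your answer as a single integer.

Answer: 11

Derivation:
Step 0 (initial): 1 infected
Step 1: +2 new -> 3 infected
Step 2: +2 new -> 5 infected
Step 3: +3 new -> 8 infected
Step 4: +4 new -> 12 infected
Step 5: +5 new -> 17 infected
Step 6: +5 new -> 22 infected
Step 7: +4 new -> 26 infected
Step 8: +2 new -> 28 infected
Step 9: +1 new -> 29 infected
Step 10: +1 new -> 30 infected
Step 11: +0 new -> 30 infected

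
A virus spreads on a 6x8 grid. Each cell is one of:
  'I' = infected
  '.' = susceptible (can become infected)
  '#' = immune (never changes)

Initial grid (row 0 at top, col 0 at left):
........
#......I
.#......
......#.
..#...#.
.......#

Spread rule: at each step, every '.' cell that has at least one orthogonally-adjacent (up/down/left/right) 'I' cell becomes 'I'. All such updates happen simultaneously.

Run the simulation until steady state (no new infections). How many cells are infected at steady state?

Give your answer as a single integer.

Step 0 (initial): 1 infected
Step 1: +3 new -> 4 infected
Step 2: +4 new -> 8 infected
Step 3: +4 new -> 12 infected
Step 4: +4 new -> 16 infected
Step 5: +5 new -> 21 infected
Step 6: +6 new -> 27 infected
Step 7: +5 new -> 32 infected
Step 8: +3 new -> 35 infected
Step 9: +3 new -> 38 infected
Step 10: +3 new -> 41 infected
Step 11: +1 new -> 42 infected
Step 12: +0 new -> 42 infected

Answer: 42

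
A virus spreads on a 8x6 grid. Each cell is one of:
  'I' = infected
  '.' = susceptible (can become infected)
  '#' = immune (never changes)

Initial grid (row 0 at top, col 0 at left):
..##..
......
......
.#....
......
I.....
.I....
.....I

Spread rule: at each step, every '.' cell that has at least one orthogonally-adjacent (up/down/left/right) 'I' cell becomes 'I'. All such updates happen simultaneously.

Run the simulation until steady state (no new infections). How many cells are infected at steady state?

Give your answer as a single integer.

Step 0 (initial): 3 infected
Step 1: +7 new -> 10 infected
Step 2: +9 new -> 19 infected
Step 3: +5 new -> 24 infected
Step 4: +6 new -> 30 infected
Step 5: +6 new -> 36 infected
Step 6: +5 new -> 41 infected
Step 7: +3 new -> 44 infected
Step 8: +1 new -> 45 infected
Step 9: +0 new -> 45 infected

Answer: 45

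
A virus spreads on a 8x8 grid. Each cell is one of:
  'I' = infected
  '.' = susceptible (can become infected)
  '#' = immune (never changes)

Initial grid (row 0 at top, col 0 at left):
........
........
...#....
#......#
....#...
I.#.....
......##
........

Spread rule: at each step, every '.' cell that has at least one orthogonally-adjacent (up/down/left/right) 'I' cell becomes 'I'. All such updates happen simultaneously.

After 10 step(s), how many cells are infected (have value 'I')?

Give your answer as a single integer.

Answer: 54

Derivation:
Step 0 (initial): 1 infected
Step 1: +3 new -> 4 infected
Step 2: +3 new -> 7 infected
Step 3: +4 new -> 11 infected
Step 4: +5 new -> 16 infected
Step 5: +7 new -> 23 infected
Step 6: +7 new -> 30 infected
Step 7: +7 new -> 37 infected
Step 8: +7 new -> 44 infected
Step 9: +6 new -> 50 infected
Step 10: +4 new -> 54 infected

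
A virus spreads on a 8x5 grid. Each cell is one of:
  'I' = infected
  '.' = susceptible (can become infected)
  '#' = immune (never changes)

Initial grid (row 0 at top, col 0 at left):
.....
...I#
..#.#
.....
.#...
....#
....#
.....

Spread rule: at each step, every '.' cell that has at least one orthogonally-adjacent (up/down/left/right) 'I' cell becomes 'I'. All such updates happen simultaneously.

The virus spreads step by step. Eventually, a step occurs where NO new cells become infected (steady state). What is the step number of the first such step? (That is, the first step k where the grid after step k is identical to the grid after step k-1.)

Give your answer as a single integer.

Step 0 (initial): 1 infected
Step 1: +3 new -> 4 infected
Step 2: +4 new -> 8 infected
Step 3: +6 new -> 14 infected
Step 4: +6 new -> 20 infected
Step 5: +3 new -> 23 infected
Step 6: +4 new -> 27 infected
Step 7: +4 new -> 31 infected
Step 8: +2 new -> 33 infected
Step 9: +1 new -> 34 infected
Step 10: +0 new -> 34 infected

Answer: 10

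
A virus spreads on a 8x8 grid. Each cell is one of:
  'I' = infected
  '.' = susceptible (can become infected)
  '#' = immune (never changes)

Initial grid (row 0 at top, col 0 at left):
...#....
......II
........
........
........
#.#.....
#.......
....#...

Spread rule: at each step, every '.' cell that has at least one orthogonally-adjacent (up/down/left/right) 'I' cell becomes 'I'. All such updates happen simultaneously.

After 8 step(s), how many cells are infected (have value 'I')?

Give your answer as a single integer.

Step 0 (initial): 2 infected
Step 1: +5 new -> 7 infected
Step 2: +5 new -> 12 infected
Step 3: +6 new -> 18 infected
Step 4: +6 new -> 24 infected
Step 5: +8 new -> 32 infected
Step 6: +9 new -> 41 infected
Step 7: +7 new -> 48 infected
Step 8: +3 new -> 51 infected

Answer: 51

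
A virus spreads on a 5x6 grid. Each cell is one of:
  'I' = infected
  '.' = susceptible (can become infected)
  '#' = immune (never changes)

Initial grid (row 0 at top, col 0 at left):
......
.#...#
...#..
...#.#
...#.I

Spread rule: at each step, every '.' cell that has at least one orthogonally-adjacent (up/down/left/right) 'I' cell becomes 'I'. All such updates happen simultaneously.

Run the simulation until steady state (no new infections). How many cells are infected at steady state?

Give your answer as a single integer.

Step 0 (initial): 1 infected
Step 1: +1 new -> 2 infected
Step 2: +1 new -> 3 infected
Step 3: +1 new -> 4 infected
Step 4: +2 new -> 6 infected
Step 5: +2 new -> 8 infected
Step 6: +3 new -> 11 infected
Step 7: +2 new -> 13 infected
Step 8: +3 new -> 16 infected
Step 9: +4 new -> 20 infected
Step 10: +3 new -> 23 infected
Step 11: +1 new -> 24 infected
Step 12: +0 new -> 24 infected

Answer: 24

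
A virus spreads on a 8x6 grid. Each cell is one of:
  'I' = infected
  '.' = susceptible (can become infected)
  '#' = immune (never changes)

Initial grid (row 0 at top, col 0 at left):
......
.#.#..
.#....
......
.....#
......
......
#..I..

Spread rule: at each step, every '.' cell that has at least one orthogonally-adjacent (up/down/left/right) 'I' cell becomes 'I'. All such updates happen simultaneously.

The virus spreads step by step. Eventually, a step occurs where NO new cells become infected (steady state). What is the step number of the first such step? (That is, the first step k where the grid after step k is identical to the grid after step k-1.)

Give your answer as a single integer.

Step 0 (initial): 1 infected
Step 1: +3 new -> 4 infected
Step 2: +5 new -> 9 infected
Step 3: +5 new -> 14 infected
Step 4: +6 new -> 20 infected
Step 5: +5 new -> 25 infected
Step 6: +5 new -> 30 infected
Step 7: +4 new -> 34 infected
Step 8: +4 new -> 38 infected
Step 9: +4 new -> 42 infected
Step 10: +1 new -> 43 infected
Step 11: +0 new -> 43 infected

Answer: 11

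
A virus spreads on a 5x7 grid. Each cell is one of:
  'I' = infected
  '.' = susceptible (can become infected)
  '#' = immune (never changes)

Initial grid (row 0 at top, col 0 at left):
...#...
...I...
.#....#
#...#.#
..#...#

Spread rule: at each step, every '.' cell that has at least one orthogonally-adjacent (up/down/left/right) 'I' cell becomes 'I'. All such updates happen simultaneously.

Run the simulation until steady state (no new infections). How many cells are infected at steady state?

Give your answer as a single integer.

Step 0 (initial): 1 infected
Step 1: +3 new -> 4 infected
Step 2: +7 new -> 11 infected
Step 3: +7 new -> 18 infected
Step 4: +6 new -> 24 infected
Step 5: +2 new -> 26 infected
Step 6: +1 new -> 27 infected
Step 7: +0 new -> 27 infected

Answer: 27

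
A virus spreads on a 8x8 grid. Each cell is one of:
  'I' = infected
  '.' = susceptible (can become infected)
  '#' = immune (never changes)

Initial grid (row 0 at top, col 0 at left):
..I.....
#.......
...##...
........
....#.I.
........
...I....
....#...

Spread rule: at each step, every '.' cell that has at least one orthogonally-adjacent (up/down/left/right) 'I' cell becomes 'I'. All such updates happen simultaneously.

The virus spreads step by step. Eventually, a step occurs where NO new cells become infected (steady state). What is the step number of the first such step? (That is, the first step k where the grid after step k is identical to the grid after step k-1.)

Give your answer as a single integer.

Answer: 6

Derivation:
Step 0 (initial): 3 infected
Step 1: +11 new -> 14 infected
Step 2: +17 new -> 31 infected
Step 3: +16 new -> 47 infected
Step 4: +9 new -> 56 infected
Step 5: +3 new -> 59 infected
Step 6: +0 new -> 59 infected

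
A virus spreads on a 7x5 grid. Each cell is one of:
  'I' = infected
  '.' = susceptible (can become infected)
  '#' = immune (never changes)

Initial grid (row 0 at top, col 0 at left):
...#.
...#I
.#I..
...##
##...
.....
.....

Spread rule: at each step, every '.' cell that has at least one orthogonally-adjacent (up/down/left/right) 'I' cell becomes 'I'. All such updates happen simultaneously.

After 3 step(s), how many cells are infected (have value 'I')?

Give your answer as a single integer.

Step 0 (initial): 2 infected
Step 1: +5 new -> 7 infected
Step 2: +4 new -> 11 infected
Step 3: +5 new -> 16 infected

Answer: 16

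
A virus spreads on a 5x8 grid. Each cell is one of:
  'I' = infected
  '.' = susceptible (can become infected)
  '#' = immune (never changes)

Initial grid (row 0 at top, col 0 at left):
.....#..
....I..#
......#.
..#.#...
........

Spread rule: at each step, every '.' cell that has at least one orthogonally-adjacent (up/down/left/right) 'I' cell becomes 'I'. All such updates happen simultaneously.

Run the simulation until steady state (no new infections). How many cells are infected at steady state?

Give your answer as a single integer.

Step 0 (initial): 1 infected
Step 1: +4 new -> 5 infected
Step 2: +5 new -> 10 infected
Step 3: +6 new -> 16 infected
Step 4: +7 new -> 23 infected
Step 5: +7 new -> 30 infected
Step 6: +4 new -> 34 infected
Step 7: +1 new -> 35 infected
Step 8: +0 new -> 35 infected

Answer: 35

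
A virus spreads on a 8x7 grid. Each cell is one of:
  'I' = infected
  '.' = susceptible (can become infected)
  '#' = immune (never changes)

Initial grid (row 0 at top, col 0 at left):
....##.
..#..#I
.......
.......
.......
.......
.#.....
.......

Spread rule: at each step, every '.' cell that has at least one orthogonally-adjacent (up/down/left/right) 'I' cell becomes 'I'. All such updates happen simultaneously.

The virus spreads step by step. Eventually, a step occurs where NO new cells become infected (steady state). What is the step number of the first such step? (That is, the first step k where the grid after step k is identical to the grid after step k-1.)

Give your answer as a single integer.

Step 0 (initial): 1 infected
Step 1: +2 new -> 3 infected
Step 2: +2 new -> 5 infected
Step 3: +3 new -> 8 infected
Step 4: +5 new -> 13 infected
Step 5: +6 new -> 19 infected
Step 6: +7 new -> 26 infected
Step 7: +8 new -> 34 infected
Step 8: +7 new -> 41 infected
Step 9: +5 new -> 46 infected
Step 10: +2 new -> 48 infected
Step 11: +2 new -> 50 infected
Step 12: +1 new -> 51 infected
Step 13: +0 new -> 51 infected

Answer: 13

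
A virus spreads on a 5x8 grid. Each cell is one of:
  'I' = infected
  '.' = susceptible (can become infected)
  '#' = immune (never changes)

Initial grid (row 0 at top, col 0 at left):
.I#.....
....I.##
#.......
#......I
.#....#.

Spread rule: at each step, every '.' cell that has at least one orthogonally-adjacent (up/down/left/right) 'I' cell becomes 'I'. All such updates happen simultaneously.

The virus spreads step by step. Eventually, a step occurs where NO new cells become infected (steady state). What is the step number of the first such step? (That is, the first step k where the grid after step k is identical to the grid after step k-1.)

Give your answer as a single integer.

Step 0 (initial): 3 infected
Step 1: +9 new -> 12 infected
Step 2: +10 new -> 22 infected
Step 3: +6 new -> 28 infected
Step 4: +3 new -> 31 infected
Step 5: +1 new -> 32 infected
Step 6: +0 new -> 32 infected

Answer: 6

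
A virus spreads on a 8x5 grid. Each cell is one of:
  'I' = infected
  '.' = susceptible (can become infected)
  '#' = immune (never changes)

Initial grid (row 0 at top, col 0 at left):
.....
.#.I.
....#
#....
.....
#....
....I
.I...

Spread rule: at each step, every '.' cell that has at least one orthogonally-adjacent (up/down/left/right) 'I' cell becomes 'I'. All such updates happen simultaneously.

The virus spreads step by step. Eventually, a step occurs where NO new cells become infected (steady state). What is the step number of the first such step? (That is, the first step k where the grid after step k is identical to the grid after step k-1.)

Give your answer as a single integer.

Answer: 6

Derivation:
Step 0 (initial): 3 infected
Step 1: +10 new -> 13 infected
Step 2: +10 new -> 23 infected
Step 3: +7 new -> 30 infected
Step 4: +5 new -> 35 infected
Step 5: +1 new -> 36 infected
Step 6: +0 new -> 36 infected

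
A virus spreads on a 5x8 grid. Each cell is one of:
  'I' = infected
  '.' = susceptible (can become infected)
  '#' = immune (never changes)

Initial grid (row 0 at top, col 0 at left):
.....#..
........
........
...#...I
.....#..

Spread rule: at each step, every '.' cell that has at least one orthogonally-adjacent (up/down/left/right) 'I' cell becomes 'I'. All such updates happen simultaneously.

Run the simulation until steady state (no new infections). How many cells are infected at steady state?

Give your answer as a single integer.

Answer: 37

Derivation:
Step 0 (initial): 1 infected
Step 1: +3 new -> 4 infected
Step 2: +4 new -> 8 infected
Step 3: +4 new -> 12 infected
Step 4: +4 new -> 16 infected
Step 5: +3 new -> 19 infected
Step 6: +4 new -> 23 infected
Step 7: +5 new -> 28 infected
Step 8: +5 new -> 33 infected
Step 9: +3 new -> 36 infected
Step 10: +1 new -> 37 infected
Step 11: +0 new -> 37 infected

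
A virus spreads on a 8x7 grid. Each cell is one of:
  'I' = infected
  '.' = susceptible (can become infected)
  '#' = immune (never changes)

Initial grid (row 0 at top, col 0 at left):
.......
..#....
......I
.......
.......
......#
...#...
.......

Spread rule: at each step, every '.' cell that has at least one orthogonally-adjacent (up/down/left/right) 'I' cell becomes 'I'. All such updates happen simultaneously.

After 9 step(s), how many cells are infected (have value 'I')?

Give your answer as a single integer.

Answer: 50

Derivation:
Step 0 (initial): 1 infected
Step 1: +3 new -> 4 infected
Step 2: +5 new -> 9 infected
Step 3: +5 new -> 14 infected
Step 4: +6 new -> 20 infected
Step 5: +6 new -> 26 infected
Step 6: +9 new -> 35 infected
Step 7: +7 new -> 42 infected
Step 8: +5 new -> 47 infected
Step 9: +3 new -> 50 infected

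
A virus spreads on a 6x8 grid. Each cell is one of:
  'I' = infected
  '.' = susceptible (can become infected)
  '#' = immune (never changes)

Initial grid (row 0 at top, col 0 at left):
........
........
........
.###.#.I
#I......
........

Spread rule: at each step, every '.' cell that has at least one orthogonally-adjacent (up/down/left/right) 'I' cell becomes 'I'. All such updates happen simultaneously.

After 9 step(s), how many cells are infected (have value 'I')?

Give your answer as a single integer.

Answer: 42

Derivation:
Step 0 (initial): 2 infected
Step 1: +5 new -> 7 infected
Step 2: +7 new -> 14 infected
Step 3: +7 new -> 21 infected
Step 4: +6 new -> 27 infected
Step 5: +3 new -> 30 infected
Step 6: +3 new -> 33 infected
Step 7: +3 new -> 36 infected
Step 8: +3 new -> 39 infected
Step 9: +3 new -> 42 infected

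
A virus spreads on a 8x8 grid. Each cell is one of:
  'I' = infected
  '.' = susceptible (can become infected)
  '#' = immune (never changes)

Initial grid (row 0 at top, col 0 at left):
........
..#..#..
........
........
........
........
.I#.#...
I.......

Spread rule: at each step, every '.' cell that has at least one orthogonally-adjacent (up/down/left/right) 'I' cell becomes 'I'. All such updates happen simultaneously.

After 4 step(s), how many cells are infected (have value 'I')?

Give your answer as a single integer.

Answer: 21

Derivation:
Step 0 (initial): 2 infected
Step 1: +3 new -> 5 infected
Step 2: +4 new -> 9 infected
Step 3: +5 new -> 14 infected
Step 4: +7 new -> 21 infected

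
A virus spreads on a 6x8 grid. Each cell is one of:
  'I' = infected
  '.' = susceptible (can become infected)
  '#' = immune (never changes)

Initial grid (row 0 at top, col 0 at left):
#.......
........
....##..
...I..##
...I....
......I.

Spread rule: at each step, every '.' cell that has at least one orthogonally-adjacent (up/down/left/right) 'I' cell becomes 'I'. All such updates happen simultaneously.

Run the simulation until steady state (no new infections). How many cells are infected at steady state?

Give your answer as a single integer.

Step 0 (initial): 3 infected
Step 1: +9 new -> 12 infected
Step 2: +9 new -> 21 infected
Step 3: +7 new -> 28 infected
Step 4: +6 new -> 34 infected
Step 5: +4 new -> 38 infected
Step 6: +3 new -> 41 infected
Step 7: +2 new -> 43 infected
Step 8: +0 new -> 43 infected

Answer: 43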